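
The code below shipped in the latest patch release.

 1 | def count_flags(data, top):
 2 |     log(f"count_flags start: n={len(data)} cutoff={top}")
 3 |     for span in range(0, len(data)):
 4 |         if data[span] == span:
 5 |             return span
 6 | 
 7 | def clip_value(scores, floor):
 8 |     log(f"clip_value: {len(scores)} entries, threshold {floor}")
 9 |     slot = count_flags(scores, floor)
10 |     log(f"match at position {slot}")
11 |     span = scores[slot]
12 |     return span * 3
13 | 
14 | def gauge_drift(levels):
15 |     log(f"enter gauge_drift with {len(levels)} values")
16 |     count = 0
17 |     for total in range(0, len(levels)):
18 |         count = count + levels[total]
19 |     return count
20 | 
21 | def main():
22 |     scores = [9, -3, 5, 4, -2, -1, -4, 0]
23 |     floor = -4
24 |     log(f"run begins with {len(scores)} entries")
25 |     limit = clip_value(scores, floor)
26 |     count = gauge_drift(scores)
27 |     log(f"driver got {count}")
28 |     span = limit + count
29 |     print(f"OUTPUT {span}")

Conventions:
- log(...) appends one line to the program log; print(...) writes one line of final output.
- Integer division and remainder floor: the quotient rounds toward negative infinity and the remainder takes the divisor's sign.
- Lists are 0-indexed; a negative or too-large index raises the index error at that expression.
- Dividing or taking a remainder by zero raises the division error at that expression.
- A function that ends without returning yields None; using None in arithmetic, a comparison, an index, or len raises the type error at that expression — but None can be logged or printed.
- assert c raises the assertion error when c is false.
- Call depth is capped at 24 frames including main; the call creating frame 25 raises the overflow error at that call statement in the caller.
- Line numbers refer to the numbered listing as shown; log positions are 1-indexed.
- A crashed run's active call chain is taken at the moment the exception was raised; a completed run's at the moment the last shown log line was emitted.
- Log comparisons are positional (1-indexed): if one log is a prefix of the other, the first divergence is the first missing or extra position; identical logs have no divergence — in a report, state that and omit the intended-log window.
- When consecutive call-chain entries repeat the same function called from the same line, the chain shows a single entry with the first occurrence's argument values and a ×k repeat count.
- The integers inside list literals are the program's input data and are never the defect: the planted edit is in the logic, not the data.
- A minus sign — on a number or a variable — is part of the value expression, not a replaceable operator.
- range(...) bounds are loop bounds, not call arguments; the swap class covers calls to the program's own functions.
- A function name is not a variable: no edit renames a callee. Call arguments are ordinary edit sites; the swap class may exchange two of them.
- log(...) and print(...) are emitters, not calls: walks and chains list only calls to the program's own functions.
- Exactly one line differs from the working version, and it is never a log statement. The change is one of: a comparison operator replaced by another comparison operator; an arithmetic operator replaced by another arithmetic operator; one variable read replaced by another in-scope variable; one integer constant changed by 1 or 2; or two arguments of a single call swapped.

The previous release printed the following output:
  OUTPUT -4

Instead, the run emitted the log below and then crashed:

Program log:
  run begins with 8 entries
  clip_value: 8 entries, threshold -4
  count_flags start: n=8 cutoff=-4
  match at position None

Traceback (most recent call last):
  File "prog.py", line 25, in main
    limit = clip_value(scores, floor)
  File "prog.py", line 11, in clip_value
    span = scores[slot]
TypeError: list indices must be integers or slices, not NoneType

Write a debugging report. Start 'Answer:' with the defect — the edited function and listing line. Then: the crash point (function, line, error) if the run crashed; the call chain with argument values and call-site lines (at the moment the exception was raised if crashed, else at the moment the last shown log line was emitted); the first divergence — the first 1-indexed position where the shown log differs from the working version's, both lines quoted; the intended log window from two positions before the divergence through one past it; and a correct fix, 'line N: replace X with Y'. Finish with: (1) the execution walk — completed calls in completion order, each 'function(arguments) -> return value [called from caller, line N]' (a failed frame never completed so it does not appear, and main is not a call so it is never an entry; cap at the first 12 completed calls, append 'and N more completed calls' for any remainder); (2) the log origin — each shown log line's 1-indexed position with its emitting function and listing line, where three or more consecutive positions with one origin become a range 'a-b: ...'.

Answer: the defect is in count_flags at line 4.
Key fact: Log line 4 is where behavior first shows: 'match at position None' appears instead of 'match at position 6'.
Crash: clip_value, line 11, TypeError.
Call chain: main -> clip_value([9, -3, 5, 4, -2, -1, -4, 0], -4) (called at line 25).
First divergence: position 4; shown 'match at position None' vs intended 'match at position 6'.
Intended log window:
  2: clip_value: 8 entries, threshold -4
  3: count_flags start: n=8 cutoff=-4
  4: match at position 6
  5: enter gauge_drift with 8 values
Execution walk:
  count_flags([9, -3, 5, 4, -2, -1, -4, 0], -4) -> None  [called from clip_value, line 9]
Log origins:
  1 — main, line 24
  2 — clip_value, line 8
  3 — count_flags, line 2
  4 — clip_value, line 10
A correct fix: line 4: replace `data[span] == span` with `data[span] == top`.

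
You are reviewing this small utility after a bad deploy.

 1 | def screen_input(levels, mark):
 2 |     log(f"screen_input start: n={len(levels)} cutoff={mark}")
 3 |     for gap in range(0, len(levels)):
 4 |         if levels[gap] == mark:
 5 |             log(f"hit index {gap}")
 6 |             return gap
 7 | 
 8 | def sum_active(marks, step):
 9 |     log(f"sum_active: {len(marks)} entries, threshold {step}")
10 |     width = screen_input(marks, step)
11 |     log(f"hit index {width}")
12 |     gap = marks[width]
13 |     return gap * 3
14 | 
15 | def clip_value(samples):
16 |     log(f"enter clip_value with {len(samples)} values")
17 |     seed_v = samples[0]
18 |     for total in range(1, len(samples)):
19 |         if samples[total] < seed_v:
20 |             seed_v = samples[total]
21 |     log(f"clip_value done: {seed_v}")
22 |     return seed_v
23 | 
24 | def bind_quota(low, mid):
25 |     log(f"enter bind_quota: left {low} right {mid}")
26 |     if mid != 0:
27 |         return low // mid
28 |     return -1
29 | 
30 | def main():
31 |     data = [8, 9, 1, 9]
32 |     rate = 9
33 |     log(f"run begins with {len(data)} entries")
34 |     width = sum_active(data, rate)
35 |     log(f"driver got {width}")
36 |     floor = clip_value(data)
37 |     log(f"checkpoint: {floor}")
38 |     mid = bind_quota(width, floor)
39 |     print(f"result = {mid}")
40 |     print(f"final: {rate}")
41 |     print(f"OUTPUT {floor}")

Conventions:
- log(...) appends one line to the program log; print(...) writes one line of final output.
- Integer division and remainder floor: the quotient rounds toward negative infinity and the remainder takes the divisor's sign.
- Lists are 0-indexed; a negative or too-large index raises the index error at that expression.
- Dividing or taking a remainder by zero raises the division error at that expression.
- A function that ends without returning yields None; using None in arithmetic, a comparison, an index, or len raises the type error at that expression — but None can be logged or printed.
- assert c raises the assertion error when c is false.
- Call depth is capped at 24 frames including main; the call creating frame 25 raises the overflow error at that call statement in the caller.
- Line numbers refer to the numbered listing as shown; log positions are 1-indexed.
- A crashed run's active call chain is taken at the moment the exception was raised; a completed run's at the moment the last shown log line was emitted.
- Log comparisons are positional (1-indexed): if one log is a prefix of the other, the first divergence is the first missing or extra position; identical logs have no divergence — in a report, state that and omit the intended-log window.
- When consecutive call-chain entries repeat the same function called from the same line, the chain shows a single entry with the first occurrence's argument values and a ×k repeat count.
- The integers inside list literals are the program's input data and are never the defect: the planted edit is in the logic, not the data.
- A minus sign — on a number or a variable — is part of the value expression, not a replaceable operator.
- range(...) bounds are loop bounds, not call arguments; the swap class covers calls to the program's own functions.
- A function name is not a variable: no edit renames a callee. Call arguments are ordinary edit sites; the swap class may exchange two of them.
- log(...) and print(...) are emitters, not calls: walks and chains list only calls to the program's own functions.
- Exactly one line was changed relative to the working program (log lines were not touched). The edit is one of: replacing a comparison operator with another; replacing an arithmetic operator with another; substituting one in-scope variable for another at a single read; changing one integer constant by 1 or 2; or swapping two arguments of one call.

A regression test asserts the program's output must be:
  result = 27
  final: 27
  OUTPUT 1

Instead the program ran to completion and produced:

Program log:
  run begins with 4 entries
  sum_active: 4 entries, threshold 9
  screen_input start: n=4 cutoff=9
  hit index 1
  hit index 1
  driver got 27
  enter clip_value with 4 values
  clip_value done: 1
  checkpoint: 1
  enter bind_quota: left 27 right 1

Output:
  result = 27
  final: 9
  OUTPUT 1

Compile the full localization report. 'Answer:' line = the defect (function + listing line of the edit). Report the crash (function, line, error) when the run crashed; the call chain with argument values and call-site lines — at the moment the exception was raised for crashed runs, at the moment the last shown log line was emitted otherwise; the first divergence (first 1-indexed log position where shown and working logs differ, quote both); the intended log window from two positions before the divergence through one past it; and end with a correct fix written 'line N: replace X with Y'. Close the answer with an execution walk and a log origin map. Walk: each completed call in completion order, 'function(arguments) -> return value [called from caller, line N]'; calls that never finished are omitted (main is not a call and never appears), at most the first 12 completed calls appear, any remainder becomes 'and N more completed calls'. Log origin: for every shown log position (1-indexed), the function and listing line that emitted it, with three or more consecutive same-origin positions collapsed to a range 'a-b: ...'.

Answer: the defect is in main at line 40.
The tell: Every logged value matches the working version; the printed result is what differs.
Call chain: main -> bind_quota(27, 1) (called at line 38).
First divergence: none — the logs agree in full.
Execution walk:
  screen_input([8, 9, 1, 9], 9) -> 1  [called from sum_active, line 10]
  sum_active([8, 9, 1, 9], 9) -> 27  [called from main, line 34]
  clip_value([8, 9, 1, 9]) -> 1  [called from main, line 36]
  bind_quota(27, 1) -> 27  [called from main, line 38]
Log origin:
  1: from main, line 33
  2: from sum_active, line 9
  3: from screen_input, line 2
  4: from screen_input, line 5
  5: from sum_active, line 11
  6: from main, line 35
  7: from clip_value, line 16
  8: from clip_value, line 21
  9: from main, line 37
  10: from bind_quota, line 25
A correct fix: line 40: replace `rate` with `width`.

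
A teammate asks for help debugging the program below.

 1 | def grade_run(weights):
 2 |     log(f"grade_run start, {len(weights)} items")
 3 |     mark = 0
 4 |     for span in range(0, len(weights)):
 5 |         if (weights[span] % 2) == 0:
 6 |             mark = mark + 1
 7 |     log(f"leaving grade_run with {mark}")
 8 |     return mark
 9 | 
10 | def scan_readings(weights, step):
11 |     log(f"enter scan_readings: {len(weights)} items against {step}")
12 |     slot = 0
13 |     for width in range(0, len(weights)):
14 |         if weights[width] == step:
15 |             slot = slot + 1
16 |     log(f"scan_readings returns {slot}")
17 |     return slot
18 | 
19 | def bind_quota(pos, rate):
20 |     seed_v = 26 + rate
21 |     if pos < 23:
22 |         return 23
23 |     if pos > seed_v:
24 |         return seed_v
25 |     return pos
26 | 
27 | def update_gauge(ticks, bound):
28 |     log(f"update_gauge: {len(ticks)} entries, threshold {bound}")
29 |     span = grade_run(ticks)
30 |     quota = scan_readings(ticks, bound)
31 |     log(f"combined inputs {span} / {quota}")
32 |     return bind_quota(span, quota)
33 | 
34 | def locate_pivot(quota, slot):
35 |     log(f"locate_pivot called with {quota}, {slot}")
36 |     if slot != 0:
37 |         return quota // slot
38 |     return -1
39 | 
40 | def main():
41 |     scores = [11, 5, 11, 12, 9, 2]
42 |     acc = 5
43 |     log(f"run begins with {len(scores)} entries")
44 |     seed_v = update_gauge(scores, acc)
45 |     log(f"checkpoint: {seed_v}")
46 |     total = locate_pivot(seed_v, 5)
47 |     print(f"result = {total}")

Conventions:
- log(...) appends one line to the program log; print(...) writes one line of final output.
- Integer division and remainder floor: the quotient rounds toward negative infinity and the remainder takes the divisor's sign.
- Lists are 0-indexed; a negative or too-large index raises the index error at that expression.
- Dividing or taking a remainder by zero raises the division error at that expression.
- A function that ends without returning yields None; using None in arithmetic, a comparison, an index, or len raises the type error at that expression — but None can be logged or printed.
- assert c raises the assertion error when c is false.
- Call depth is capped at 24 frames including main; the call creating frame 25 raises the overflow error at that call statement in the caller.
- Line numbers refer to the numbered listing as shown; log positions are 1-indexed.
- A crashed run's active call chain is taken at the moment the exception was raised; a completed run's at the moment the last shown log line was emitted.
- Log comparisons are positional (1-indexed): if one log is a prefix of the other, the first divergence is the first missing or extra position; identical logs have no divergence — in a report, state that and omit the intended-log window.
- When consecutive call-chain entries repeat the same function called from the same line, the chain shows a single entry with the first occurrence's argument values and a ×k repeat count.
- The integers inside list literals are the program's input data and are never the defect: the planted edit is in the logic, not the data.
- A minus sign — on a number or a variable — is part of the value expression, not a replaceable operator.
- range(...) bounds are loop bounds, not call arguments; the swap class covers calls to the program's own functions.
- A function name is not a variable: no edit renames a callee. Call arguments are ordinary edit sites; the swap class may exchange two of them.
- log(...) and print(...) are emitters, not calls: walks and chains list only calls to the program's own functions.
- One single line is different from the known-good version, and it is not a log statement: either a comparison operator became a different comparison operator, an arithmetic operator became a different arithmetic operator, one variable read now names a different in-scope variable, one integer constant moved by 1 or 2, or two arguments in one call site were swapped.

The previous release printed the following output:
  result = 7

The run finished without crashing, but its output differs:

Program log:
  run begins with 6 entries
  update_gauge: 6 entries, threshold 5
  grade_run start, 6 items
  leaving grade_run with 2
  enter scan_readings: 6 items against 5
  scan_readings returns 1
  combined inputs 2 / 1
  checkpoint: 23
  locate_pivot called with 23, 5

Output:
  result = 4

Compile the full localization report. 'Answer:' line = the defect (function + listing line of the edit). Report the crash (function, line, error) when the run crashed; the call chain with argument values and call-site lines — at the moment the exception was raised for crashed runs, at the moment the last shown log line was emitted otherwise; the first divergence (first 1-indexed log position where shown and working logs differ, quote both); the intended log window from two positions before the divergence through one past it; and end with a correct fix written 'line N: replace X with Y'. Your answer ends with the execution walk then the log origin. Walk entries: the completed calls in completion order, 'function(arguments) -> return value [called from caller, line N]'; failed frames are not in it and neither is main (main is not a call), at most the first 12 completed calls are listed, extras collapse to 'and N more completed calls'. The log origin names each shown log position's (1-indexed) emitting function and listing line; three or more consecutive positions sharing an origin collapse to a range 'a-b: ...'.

Answer: the defect is in main at line 46.
Key fact: At log position 9 the runs split — shown 'locate_pivot called with 23, 5', but the working version logs 'locate_pivot called with 23, 3'.
Call chain: main -> locate_pivot(23, 5) (called at line 46).
First divergence: position 9; shown 'locate_pivot called with 23, 5' vs intended 'locate_pivot called with 23, 3'.
Intended log window:
  7: combined inputs 2 / 1
  8: checkpoint: 23
  9: locate_pivot called with 23, 3
Execution walk:
  grade_run([11, 5, 11, 12, 9, 2]) -> 2  [called from update_gauge, line 29]
  scan_readings([11, 5, 11, 12, 9, 2], 5) -> 1  [called from update_gauge, line 30]
  bind_quota(2, 1) -> 23  [called from update_gauge, line 32]
  update_gauge([11, 5, 11, 12, 9, 2], 5) -> 23  [called from main, line 44]
  locate_pivot(23, 5) -> 4  [called from main, line 46]
Origin of each log line:
  1: logged in main at line 43
  2: logged in update_gauge at line 28
  3: logged in grade_run at line 2
  4: logged in grade_run at line 7
  5: logged in scan_readings at line 11
  6: logged in scan_readings at line 16
  7: logged in update_gauge at line 31
  8: logged in main at line 45
  9: logged in locate_pivot at line 35
A correct fix: line 46: replace `5` with `3`.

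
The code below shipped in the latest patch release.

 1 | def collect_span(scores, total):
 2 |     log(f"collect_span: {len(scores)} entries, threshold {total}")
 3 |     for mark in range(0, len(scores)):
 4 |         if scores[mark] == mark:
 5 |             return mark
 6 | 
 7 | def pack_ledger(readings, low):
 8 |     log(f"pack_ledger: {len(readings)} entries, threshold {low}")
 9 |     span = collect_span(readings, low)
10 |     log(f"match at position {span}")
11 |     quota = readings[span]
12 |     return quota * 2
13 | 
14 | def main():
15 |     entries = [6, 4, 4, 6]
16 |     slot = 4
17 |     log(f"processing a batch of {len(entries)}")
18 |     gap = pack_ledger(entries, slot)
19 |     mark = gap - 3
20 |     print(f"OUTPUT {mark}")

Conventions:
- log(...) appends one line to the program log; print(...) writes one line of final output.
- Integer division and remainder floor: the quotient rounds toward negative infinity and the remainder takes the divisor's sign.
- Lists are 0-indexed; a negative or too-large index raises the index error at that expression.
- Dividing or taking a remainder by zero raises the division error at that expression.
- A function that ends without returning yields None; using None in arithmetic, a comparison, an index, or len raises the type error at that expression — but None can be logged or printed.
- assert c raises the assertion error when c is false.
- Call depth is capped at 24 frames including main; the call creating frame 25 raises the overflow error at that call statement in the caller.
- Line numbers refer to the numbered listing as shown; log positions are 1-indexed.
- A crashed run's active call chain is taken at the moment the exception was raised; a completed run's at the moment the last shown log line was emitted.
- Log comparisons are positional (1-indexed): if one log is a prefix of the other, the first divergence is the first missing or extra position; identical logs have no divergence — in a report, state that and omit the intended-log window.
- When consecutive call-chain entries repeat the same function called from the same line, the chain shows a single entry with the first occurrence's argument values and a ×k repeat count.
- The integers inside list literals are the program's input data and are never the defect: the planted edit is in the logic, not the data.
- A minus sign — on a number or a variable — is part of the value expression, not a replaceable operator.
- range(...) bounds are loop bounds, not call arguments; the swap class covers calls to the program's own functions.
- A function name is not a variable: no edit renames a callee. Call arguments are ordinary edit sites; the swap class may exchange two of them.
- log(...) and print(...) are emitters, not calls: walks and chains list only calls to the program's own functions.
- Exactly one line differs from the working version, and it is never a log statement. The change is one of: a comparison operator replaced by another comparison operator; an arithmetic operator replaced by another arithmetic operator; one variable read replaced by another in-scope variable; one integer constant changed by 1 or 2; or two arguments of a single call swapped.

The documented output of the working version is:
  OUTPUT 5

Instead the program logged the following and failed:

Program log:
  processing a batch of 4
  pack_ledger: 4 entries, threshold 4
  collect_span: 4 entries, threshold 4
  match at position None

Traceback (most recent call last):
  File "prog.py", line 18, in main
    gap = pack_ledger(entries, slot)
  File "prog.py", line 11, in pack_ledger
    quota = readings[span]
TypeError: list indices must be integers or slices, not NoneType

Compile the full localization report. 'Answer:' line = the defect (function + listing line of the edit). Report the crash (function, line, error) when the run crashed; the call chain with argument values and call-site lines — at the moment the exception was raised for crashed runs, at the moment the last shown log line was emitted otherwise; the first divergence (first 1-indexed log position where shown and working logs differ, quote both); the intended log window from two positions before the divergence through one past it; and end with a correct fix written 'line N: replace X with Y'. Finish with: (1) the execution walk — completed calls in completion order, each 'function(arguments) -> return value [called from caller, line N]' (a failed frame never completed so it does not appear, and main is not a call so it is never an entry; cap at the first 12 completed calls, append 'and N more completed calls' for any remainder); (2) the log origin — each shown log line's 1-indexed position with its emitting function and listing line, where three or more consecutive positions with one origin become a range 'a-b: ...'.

Answer: the defect is in collect_span at line 4.
Key fact: Log line 4 is where behavior first shows: 'match at position None' appears instead of 'match at position 1'.
Crash: pack_ledger, line 11, TypeError.
Call chain: main -> pack_ledger([6, 4, 4, 6], 4) (called at line 18).
First divergence: at position 4 the run shows 'match at position None' where the working version logs 'match at position 1'.
Intended log window:
  2: pack_ledger: 4 entries, threshold 4
  3: collect_span: 4 entries, threshold 4
  4: match at position 1
Execution walk:
  collect_span([6, 4, 4, 6], 4) -> None  [called from pack_ledger, line 9]
Log origins:
  1 — main, line 17
  2 — pack_ledger, line 8
  3 — collect_span, line 2
  4 — pack_ledger, line 10
A correct fix: line 4: replace `scores[mark] == mark` with `scores[mark] == total`.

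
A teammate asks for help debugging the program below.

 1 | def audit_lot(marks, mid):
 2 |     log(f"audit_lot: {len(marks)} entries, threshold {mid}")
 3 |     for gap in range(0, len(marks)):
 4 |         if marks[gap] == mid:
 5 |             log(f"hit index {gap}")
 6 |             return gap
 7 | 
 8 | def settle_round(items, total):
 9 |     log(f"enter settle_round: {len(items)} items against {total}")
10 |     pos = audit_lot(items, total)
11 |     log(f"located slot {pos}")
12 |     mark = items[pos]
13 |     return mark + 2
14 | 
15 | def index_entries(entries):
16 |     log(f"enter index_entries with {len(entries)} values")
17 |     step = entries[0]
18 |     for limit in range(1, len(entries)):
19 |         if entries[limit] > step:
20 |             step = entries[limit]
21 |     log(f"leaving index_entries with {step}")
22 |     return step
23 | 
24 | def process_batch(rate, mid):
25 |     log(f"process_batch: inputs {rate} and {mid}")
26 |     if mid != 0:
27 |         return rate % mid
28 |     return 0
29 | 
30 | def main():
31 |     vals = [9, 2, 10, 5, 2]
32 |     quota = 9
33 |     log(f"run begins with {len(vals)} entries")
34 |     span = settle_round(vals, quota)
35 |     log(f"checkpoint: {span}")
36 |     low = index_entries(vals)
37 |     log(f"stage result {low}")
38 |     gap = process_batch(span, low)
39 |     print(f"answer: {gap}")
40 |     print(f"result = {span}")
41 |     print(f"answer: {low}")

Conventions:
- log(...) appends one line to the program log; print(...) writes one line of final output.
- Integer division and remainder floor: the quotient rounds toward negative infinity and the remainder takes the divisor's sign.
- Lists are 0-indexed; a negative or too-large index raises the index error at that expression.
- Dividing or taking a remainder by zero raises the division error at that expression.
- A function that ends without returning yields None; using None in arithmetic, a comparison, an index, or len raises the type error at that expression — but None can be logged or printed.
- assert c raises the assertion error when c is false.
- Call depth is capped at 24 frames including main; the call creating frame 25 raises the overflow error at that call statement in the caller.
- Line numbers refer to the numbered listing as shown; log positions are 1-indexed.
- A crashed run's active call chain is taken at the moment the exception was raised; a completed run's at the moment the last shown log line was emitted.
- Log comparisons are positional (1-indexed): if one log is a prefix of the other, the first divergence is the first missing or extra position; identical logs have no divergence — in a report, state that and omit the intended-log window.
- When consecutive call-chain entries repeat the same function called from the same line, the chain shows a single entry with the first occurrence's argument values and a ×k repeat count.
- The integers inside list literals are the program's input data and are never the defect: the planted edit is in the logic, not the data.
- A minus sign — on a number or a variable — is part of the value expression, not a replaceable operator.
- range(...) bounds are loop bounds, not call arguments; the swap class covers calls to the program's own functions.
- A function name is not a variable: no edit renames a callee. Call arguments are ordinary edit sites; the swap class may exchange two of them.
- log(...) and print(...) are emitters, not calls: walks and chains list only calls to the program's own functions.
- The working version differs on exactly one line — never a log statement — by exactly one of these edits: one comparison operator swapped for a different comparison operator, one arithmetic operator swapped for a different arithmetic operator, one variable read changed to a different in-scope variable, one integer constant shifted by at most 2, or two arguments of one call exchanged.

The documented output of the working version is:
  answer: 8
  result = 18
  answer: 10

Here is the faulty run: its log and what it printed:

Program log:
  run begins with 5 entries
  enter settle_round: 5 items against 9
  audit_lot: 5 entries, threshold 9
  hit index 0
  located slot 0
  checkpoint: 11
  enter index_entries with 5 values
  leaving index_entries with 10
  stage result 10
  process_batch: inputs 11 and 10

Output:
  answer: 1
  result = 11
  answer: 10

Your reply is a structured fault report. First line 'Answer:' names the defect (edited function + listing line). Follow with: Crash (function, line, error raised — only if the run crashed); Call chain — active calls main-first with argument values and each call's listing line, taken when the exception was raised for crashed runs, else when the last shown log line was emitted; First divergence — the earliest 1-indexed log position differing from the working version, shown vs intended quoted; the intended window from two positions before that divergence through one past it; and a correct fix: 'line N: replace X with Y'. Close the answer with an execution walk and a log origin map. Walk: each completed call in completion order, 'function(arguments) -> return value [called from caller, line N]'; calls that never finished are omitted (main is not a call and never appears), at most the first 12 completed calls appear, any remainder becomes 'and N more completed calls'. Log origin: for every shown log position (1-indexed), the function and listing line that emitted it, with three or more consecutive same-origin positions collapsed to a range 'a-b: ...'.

Answer: the defect is in settle_round at line 13.
Key fact: The log first diverges at position 6: the faulty run prints 'checkpoint: 11' where the working version prints 'checkpoint: 18'.
Call chain: main -> process_batch(11, 10) (called at line 38).
First divergence: at position 6 the run shows 'checkpoint: 11' where the working version logs 'checkpoint: 18'.
Intended log window:
  4: hit index 0
  5: located slot 0
  6: checkpoint: 18
  7: enter index_entries with 5 values
Execution walk:
  audit_lot([9, 2, 10, 5, 2], 9) -> 0  [called from settle_round, line 10]
  settle_round([9, 2, 10, 5, 2], 9) -> 11  [called from main, line 34]
  index_entries([9, 2, 10, 5, 2]) -> 10  [called from main, line 36]
  process_batch(11, 10) -> 1  [called from main, line 38]
Origin of each log line:
  1 — main, line 33
  2 — settle_round, line 9
  3 — audit_lot, line 2
  4 — audit_lot, line 5
  5 — settle_round, line 11
  6 — main, line 35
  7 — index_entries, line 16
  8 — index_entries, line 21
  9 — main, line 37
  10 — process_batch, line 25
A correct fix: line 13: replace `+` with `*`.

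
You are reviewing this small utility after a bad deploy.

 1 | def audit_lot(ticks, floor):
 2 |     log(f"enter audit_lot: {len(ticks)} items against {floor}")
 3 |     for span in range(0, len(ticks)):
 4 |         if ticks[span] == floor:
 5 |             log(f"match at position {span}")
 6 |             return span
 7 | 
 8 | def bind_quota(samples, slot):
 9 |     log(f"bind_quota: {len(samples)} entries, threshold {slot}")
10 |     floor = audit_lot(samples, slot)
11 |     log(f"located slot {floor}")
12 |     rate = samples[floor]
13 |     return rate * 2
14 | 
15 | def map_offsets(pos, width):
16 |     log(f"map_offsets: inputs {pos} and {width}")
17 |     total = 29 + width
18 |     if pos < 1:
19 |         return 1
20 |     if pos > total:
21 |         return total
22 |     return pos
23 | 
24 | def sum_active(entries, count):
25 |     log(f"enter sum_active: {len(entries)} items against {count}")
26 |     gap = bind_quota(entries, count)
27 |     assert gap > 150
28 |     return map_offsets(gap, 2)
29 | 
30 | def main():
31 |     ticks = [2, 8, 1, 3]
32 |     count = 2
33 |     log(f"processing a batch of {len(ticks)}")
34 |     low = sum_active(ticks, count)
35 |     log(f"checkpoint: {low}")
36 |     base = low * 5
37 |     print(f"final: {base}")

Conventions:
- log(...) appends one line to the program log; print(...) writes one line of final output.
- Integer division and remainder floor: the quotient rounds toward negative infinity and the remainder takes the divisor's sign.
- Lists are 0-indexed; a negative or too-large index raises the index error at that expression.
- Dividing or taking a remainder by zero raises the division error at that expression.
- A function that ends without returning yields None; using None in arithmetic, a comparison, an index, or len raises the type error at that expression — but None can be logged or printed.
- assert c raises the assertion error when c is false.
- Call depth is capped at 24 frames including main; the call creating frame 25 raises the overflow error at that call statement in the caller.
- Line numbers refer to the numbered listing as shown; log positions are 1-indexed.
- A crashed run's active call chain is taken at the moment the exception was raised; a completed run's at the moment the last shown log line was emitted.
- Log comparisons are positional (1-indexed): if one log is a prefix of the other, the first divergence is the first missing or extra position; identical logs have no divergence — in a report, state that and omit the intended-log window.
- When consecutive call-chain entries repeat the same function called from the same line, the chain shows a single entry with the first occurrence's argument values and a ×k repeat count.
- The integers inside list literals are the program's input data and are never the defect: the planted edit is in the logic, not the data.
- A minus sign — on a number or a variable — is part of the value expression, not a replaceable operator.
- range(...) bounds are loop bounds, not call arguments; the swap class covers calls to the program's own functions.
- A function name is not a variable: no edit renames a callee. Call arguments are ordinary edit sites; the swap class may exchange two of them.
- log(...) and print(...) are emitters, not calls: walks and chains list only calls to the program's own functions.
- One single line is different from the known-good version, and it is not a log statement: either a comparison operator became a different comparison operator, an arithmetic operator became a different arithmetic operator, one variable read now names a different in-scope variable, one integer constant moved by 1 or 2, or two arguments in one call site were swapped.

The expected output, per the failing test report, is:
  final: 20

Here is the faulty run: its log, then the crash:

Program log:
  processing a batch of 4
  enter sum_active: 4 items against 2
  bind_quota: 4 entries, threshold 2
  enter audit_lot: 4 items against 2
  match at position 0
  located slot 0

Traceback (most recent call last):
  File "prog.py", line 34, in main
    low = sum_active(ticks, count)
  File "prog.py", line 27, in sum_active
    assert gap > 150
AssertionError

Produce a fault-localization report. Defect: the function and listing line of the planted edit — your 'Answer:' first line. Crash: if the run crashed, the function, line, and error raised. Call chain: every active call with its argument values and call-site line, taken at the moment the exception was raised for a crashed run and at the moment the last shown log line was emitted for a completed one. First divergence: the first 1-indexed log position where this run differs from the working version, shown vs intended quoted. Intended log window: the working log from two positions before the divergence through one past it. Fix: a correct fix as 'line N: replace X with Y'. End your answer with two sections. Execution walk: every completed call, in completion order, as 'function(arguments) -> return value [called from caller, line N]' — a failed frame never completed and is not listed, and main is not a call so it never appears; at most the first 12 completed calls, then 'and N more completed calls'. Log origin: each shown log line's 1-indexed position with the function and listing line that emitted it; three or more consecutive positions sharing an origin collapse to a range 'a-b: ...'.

Answer: the defect is in sum_active at line 27.
Core observation: The log ends early — 6 lines, where the working version next logs 'map_offsets: inputs 4 and 2'.
Crash: sum_active, line 27, AssertionError.
Call chain: main -> sum_active([2, 8, 1, 3], 2) (called at line 34).
First divergence: position 7 — the faulty run's log ends after 6 lines; the working version continues with 'map_offsets: inputs 4 and 2'.
Intended log window:
  5: match at position 0
  6: located slot 0
  7: map_offsets: inputs 4 and 2
  8: checkpoint: 4
Execution walk:
  audit_lot([2, 8, 1, 3], 2) -> 0  [called from bind_quota, line 10]
  bind_quota([2, 8, 1, 3], 2) -> 4  [called from sum_active, line 26]
Log line origins:
  1: logged in main at line 33
  2: logged in sum_active at line 25
  3: logged in bind_quota at line 9
  4: logged in audit_lot at line 2
  5: logged in audit_lot at line 5
  6: logged in bind_quota at line 11
A correct fix: line 27: replace `>` with `<=`.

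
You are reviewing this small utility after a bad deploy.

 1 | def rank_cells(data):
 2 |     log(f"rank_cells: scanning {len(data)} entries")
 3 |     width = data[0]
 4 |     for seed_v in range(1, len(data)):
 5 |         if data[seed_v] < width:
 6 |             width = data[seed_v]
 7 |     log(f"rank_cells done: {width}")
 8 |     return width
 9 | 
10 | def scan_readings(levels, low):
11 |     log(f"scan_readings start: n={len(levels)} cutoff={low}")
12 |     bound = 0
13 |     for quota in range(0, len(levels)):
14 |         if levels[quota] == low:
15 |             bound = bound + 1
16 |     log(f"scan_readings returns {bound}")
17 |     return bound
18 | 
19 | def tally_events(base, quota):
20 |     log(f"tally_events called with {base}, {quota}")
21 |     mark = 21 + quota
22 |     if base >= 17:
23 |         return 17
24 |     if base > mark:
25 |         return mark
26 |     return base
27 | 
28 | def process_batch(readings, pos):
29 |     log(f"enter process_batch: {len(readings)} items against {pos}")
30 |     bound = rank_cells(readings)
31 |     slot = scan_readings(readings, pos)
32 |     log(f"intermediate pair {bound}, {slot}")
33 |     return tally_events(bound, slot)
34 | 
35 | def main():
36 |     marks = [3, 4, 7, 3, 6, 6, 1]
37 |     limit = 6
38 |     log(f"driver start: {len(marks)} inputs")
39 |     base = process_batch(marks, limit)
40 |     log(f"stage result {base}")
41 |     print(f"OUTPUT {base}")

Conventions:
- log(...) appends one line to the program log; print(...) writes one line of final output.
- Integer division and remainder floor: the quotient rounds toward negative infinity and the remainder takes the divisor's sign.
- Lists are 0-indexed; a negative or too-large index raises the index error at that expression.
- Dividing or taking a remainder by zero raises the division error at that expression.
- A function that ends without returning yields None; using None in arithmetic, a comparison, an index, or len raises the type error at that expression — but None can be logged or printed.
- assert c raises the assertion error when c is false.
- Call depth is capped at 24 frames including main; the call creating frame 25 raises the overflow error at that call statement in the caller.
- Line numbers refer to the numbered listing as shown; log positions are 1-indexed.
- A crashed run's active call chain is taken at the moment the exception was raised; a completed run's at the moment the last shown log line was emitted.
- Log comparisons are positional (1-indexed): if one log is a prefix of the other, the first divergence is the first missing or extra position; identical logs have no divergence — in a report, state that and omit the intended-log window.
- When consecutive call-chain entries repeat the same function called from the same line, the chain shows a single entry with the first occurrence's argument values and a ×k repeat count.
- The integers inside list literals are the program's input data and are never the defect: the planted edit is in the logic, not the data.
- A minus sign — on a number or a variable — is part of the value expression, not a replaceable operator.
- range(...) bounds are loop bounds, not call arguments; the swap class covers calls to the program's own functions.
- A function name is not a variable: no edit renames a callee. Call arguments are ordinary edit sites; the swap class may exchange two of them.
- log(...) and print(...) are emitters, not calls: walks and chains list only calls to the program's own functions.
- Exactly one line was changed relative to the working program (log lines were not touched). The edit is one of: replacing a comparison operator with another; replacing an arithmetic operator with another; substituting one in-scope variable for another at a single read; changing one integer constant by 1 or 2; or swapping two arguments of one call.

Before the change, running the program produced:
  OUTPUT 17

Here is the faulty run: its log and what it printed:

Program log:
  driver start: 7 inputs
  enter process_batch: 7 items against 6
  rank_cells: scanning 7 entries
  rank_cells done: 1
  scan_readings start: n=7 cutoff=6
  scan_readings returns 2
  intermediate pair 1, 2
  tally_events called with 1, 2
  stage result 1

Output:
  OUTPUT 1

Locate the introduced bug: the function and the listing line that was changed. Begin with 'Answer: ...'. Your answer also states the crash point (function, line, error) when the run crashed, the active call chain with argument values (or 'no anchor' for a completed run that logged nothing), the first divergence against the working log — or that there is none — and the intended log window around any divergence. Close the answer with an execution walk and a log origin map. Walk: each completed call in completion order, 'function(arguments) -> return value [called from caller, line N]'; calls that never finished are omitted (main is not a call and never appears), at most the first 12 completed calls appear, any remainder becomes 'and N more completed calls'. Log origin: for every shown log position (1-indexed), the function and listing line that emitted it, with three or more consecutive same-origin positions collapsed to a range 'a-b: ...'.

Answer: the defect is in tally_events at line 22.
Key observation: Log line 9 is where behavior first shows: 'stage result 1' appears instead of 'stage result 17'.
Call chain: main.
First divergence: position 9; shown 'stage result 1' vs intended 'stage result 17'.
Intended log window:
  7: intermediate pair 1, 2
  8: tally_events called with 1, 2
  9: stage result 17
Execution walk:
  rank_cells([3, 4, 7, 3, 6, 6, 1]) -> 1  [called from process_batch, line 30]
  scan_readings([3, 4, 7, 3, 6, 6, 1], 6) -> 2  [called from process_batch, line 31]
  tally_events(1, 2) -> 1  [called from process_batch, line 33]
  process_batch([3, 4, 7, 3, 6, 6, 1], 6) -> 1  [called from main, line 39]
Log origins:
  1: from main, line 38
  2: from process_batch, line 29
  3: from rank_cells, line 2
  4: from rank_cells, line 7
  5: from scan_readings, line 11
  6: from scan_readings, line 16
  7: from process_batch, line 32
  8: from tally_events, line 20
  9: from main, line 40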